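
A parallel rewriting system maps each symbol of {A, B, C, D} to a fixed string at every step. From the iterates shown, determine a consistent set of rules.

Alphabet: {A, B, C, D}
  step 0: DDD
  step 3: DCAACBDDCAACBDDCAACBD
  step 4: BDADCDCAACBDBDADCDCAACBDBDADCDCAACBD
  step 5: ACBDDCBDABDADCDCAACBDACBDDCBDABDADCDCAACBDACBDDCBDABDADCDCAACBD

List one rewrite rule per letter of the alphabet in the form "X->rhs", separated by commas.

  step 4 ⇒ step 5: BDADCDCAACBDBDADCDCAACBDBDADCDCAACBD ⇒ AC·BD·DC·BD·A·BD·A·DC·DC·A·AC·BD·AC·BD·DC·BD·A·BD·A·DC·DC·A·AC·BD·AC·BD·DC·BD·A·BD·A·DC·DC·A·AC·BD
    A ↦ DC
    B ↦ AC
    C ↦ A
    D ↦ BD

A->DC, B->AC, C->A, D->BD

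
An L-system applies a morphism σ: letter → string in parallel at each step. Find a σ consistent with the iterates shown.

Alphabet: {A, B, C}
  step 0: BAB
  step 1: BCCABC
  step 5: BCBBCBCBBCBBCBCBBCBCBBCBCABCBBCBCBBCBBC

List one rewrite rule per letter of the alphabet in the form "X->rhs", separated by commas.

A->CA, B->BC, C->B

  step 0 ⇒ step 1: BAB ⇒ BC·CA·BC
    A ↦ CA
    B ↦ BC
    C ↦ B  (constrained at step 1)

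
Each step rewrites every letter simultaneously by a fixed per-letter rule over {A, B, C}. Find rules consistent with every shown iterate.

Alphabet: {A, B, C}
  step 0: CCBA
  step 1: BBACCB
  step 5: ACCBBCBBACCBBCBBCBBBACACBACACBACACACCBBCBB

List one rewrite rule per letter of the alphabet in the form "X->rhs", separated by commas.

  step 0 ⇒ step 1: CCBA ⇒ B·B·AC·CB
    A ↦ CB
    B ↦ AC
    C ↦ B

A->CB, B->AC, C->B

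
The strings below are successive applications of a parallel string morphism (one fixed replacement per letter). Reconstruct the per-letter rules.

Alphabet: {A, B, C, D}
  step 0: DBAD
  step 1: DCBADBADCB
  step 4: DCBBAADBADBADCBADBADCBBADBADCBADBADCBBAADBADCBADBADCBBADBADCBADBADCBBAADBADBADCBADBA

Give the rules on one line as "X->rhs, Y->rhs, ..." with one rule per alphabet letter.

  step 0 ⇒ step 1: DBAD ⇒ DCB·A·DBA·DCB
    A ↦ DBA
    B ↦ A
    D ↦ DCB
    C ↦ B  (constrained at step 1)

A->DBA, B->A, C->B, D->DCB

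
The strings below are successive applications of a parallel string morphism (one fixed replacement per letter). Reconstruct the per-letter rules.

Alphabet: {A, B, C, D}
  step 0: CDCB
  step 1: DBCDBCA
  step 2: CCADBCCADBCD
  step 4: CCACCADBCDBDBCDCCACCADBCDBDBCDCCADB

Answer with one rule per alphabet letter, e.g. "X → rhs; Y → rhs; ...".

A->CD, B->CA, C->DB, D->C

  step 1 ⇒ step 2: DBCDBCA ⇒ C·CA·DB·C·CA·DB·CD
    A ↦ CD
    B ↦ CA
    C ↦ DB
    D ↦ C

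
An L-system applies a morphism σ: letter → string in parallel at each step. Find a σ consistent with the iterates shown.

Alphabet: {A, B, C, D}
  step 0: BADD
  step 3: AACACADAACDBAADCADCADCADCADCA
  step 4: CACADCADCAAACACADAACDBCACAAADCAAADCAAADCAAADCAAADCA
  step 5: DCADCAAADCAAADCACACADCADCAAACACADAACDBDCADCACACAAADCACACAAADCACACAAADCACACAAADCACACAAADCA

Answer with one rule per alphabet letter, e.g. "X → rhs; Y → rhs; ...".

  step 4 ⇒ step 5: CACADCADCAAACACADAACDBCACAAADCAAADCAAADCAAADCAAADCA ⇒ D·CA·D·CA·AA·D·CA·AA·D·CA·CA·CA·D·CA·D·CA·AA·CA·CA·D·AA·CDB·D·CA·D·CA·CA·CA·AA·D·CA·CA·CA·AA·D·CA·CA·CA·AA·D·CA·CA·CA·AA·D·CA·CA·CA·AA·D·CA
    A ↦ CA
    B ↦ CDB
    C ↦ D
    D ↦ AA

A->CA, B->CDB, C->D, D->AA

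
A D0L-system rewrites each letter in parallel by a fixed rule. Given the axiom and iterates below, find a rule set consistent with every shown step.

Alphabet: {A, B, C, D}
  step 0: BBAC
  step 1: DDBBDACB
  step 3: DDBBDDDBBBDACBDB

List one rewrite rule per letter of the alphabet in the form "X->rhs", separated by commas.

  step 0 ⇒ step 1: BBAC ⇒ D·D·BBD·ACB
    A ↦ BBD
    B ↦ D
    C ↦ ACB
    D ↦ B  (constrained at step 1)

A->BBD, B->D, C->ACB, D->B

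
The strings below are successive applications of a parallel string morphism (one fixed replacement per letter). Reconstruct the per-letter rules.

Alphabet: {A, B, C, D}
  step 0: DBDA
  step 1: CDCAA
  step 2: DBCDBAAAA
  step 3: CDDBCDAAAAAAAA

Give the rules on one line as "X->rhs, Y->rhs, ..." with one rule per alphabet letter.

A->AA, B->D, C->DB, D->C

  step 2 ⇒ step 3: DBCDBAAAA ⇒ C·D·DB·C·D·AA·AA·AA·AA
    A ↦ AA
    B ↦ D
    C ↦ DB
    D ↦ C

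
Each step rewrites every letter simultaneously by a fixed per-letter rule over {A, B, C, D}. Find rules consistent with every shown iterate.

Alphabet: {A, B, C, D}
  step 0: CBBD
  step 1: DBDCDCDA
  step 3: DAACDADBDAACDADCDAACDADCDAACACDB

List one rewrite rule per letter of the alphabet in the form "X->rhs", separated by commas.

A->AC, B->DC, C->DB, D->DA

  step 0 ⇒ step 1: CBBD ⇒ DB·DC·DC·DA
    B ↦ DC
    C ↦ DB
    D ↦ DA
    A ↦ AC  (constrained at step 1)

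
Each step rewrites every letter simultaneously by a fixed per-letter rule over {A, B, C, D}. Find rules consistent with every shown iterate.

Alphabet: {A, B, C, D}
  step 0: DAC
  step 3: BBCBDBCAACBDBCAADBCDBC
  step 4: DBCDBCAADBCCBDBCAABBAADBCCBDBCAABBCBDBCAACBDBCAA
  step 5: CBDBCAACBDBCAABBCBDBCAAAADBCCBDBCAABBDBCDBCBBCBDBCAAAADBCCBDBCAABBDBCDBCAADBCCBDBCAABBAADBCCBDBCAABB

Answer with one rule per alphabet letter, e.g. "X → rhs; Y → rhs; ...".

A->B, B->DBC, C->AA, D->CB

  step 4 ⇒ step 5: DBCDBCAADBCCBDBCAABBAADBCCBDBCAABBCBDBCAACBDBCAA ⇒ CB·DBC·AA·CB·DBC·AA·B·B·CB·DBC·AA·AA·DBC·CB·DBC·AA·B·B·DBC·DBC·B·B·CB·DBC·AA·AA·DBC·CB·DBC·AA·B·B·DBC·DBC·AA·DBC·CB·DBC·AA·B·B·AA·DBC·CB·DBC·AA·B·B
    A ↦ B
    B ↦ DBC
    C ↦ AA
    D ↦ CB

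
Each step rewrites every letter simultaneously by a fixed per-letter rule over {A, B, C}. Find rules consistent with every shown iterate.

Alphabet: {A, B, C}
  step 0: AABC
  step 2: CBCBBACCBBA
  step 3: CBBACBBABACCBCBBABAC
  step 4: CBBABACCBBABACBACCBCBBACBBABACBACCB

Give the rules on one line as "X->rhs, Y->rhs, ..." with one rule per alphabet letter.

  step 3 ⇒ step 4: CBBACBBABACCBCBBABAC ⇒ CB·BA·BA·C·CB·BA·BA·C·BA·C·CB·CB·BA·CB·BA·BA·C·BA·C·CB
    A ↦ C
    B ↦ BA
    C ↦ CB

A->C, B->BA, C->CB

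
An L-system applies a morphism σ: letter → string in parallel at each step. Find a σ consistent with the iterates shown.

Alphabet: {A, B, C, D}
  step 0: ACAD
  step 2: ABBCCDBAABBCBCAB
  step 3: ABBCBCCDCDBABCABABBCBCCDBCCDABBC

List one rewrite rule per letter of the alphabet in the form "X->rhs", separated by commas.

  step 2 ⇒ step 3: ABBCCDBAABBCBCAB ⇒ AB·BC·BC·CD·CD·BA·BC·AB·AB·BC·BC·CD·BC·CD·AB·BC
    A ↦ AB
    B ↦ BC
    C ↦ CD
    D ↦ BA

A->AB, B->BC, C->CD, D->BA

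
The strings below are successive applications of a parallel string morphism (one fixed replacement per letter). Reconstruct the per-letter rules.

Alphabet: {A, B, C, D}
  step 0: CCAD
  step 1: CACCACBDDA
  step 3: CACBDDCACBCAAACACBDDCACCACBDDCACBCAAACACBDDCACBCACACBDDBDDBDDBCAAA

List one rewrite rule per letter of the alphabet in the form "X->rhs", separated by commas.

  step 0 ⇒ step 1: CCAD ⇒ CAC·CAC·BDD·A
    A ↦ BDD
    C ↦ CAC
    D ↦ A
    B ↦ BCA  (constrained at step 1)

A->BDD, B->BCA, C->CAC, D->A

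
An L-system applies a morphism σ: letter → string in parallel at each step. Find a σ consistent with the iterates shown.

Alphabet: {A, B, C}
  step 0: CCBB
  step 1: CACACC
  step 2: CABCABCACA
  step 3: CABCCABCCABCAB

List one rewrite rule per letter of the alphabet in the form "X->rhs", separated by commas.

A->B, B->C, C->CA

  step 2 ⇒ step 3: CABCABCACA ⇒ CA·B·C·CA·B·C·CA·B·CA·B
    A ↦ B
    B ↦ C
    C ↦ CA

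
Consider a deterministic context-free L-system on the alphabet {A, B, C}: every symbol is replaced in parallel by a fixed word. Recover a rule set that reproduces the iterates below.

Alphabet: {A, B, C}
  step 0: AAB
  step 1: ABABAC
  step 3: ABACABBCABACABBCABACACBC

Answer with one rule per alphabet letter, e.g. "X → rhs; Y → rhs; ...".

A->AB, B->AC, C->BC

  step 0 ⇒ step 1: AAB ⇒ AB·AB·AC
    A ↦ AB
    B ↦ AC
    C ↦ BC  (constrained at step 1)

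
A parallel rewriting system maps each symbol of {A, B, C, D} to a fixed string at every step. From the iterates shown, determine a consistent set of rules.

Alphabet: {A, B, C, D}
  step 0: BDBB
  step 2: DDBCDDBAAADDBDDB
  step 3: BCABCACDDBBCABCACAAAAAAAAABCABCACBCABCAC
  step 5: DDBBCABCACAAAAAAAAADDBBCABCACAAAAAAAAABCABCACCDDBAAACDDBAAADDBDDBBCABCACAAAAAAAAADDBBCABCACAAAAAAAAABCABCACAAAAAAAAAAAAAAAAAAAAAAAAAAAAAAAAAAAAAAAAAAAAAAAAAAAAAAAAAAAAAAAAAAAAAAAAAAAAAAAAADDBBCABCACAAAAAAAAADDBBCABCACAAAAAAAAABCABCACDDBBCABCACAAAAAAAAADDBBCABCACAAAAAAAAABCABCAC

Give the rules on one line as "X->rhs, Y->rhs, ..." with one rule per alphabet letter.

  step 2 ⇒ step 3: DDBCDDBAAADDBDDB ⇒ BCA·BCA·C·DDB·BCA·BCA·C·AAA·AAA·AAA·BCA·BCA·C·BCA·BCA·C
    A ↦ AAA
    B ↦ C
    C ↦ DDB
    D ↦ BCA

A->AAA, B->C, C->DDB, D->BCA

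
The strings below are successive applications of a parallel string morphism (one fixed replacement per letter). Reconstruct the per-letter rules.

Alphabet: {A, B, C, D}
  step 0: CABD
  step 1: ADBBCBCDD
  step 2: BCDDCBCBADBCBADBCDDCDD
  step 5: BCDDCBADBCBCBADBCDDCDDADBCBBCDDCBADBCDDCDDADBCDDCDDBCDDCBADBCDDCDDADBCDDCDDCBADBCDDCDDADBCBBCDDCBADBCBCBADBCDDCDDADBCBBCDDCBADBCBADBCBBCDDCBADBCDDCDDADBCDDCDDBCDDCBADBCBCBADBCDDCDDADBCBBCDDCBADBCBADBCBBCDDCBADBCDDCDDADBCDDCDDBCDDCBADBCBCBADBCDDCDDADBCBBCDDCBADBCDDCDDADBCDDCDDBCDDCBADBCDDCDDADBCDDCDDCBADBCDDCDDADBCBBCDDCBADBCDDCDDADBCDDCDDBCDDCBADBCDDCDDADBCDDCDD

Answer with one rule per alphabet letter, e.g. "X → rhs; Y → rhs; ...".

  step 1 ⇒ step 2: ADBBCBCDD ⇒ B·CDD·CB·CB·ADB·CB·ADB·CDD·CDD
    A ↦ B
    B ↦ CB
    C ↦ ADB
    D ↦ CDD

A->B, B->CB, C->ADB, D->CDD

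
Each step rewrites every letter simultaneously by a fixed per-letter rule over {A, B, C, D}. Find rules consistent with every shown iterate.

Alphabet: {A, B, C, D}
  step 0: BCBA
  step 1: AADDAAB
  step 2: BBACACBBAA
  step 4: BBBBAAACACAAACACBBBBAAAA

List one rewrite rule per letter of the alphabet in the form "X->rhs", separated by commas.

A->B, B->AA, C->DD, D->AC

  step 1 ⇒ step 2: AADDAAB ⇒ B·B·AC·AC·B·B·AA
    A ↦ B
    B ↦ AA
    D ↦ AC
  step 0 ⇒ step 1: BCBA ⇒ AA·DD·AA·B
    C ↦ DD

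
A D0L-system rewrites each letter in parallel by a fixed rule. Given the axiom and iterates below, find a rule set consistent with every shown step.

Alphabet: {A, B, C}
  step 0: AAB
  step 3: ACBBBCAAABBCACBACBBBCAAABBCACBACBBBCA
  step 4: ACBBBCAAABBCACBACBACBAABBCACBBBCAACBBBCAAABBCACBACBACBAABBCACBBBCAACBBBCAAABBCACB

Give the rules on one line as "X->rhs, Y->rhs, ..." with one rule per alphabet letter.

A->ACB, B->A, C->BBC

  step 3 ⇒ step 4: ACBBBCAAABBCACBACBBBCAAABBCACBACBBBCA ⇒ ACB·BBC·A·A·A·BBC·ACB·ACB·ACB·A·A·BBC·ACB·BBC·A·ACB·BBC·A·A·A·BBC·ACB·ACB·ACB·A·A·BBC·ACB·BBC·A·ACB·BBC·A·A·A·BBC·ACB
    A ↦ ACB
    B ↦ A
    C ↦ BBC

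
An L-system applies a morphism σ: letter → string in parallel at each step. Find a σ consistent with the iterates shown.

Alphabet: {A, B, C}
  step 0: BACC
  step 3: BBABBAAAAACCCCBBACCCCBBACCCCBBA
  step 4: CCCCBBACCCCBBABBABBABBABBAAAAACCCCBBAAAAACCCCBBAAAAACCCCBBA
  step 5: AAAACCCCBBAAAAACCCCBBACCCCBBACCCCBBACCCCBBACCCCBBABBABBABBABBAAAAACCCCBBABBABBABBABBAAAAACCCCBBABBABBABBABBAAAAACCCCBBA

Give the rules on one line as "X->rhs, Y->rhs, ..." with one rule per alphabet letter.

A->BBA, B->CC, C->A

  step 4 ⇒ step 5: CCCCBBACCCCBBABBABBABBABBAAAAACCCCBBAAAAACCCCBBAAAAACCCCBBA ⇒ A·A·A·A·CC·CC·BBA·A·A·A·A·CC·CC·BBA·CC·CC·BBA·CC·CC·BBA·CC·CC·BBA·CC·CC·BBA·BBA·BBA·BBA·BBA·A·A·A·A·CC·CC·BBA·BBA·BBA·BBA·BBA·A·A·A·A·CC·CC·BBA·BBA·BBA·BBA·BBA·A·A·A·A·CC·CC·BBA
    A ↦ BBA
    B ↦ CC
    C ↦ A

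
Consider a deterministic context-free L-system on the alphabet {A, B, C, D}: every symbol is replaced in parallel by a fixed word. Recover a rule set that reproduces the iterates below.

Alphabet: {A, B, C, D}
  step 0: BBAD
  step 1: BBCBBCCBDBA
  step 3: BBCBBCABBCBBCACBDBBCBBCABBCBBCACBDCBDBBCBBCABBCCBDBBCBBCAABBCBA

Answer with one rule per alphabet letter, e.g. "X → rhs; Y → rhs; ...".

A->CBD, B->BBC, C->A, D->BA

  step 0 ⇒ step 1: BBAD ⇒ BBC·BBC·CBD·BA
    A ↦ CBD
    B ↦ BBC
    D ↦ BA
    C ↦ A  (constrained at step 1)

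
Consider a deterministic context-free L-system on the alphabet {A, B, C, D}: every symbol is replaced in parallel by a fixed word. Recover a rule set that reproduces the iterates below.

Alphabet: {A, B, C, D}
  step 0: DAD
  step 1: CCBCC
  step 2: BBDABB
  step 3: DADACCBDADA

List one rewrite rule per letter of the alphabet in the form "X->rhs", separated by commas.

  step 2 ⇒ step 3: BBDABB ⇒ DA·DA·CC·B·DA·DA
    A ↦ B
    B ↦ DA
    D ↦ CC
  step 1 ⇒ step 2: CCBCC ⇒ B·B·DA·B·B
    C ↦ B

A->B, B->DA, C->B, D->CC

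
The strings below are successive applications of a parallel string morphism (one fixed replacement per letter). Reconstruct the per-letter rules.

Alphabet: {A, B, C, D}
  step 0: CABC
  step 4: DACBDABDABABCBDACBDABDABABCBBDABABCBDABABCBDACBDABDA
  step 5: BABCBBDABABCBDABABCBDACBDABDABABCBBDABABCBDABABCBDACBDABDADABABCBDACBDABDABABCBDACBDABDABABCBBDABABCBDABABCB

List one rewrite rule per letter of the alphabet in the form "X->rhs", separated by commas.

  step 4 ⇒ step 5: DACBDABDABABCBDACBDABDABABCBBDABABCBDABABCBDACBDABDA ⇒ BAB·CB·B·DA·BAB·CB·DA·BAB·CB·DA·CB·DA·B·DA·BAB·CB·B·DA·BAB·CB·DA·BAB·CB·DA·CB·DA·B·DA·DA·BAB·CB·DA·CB·DA·B·DA·BAB·CB·DA·CB·DA·B·DA·BAB·CB·B·DA·BAB·CB·DA·BAB·CB
    A ↦ CB
    B ↦ DA
    C ↦ B
    D ↦ BAB

A->CB, B->DA, C->B, D->BAB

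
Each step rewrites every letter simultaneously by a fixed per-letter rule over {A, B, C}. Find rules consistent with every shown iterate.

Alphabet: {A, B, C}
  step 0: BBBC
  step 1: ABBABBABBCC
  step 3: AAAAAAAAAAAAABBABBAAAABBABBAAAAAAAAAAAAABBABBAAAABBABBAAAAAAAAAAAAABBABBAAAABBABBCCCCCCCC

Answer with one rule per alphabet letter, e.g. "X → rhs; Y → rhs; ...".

A->AAA, B->ABB, C->CC

  step 0 ⇒ step 1: BBBC ⇒ ABB·ABB·ABB·CC
    B ↦ ABB
    C ↦ CC
    A ↦ AAA  (constrained at step 1)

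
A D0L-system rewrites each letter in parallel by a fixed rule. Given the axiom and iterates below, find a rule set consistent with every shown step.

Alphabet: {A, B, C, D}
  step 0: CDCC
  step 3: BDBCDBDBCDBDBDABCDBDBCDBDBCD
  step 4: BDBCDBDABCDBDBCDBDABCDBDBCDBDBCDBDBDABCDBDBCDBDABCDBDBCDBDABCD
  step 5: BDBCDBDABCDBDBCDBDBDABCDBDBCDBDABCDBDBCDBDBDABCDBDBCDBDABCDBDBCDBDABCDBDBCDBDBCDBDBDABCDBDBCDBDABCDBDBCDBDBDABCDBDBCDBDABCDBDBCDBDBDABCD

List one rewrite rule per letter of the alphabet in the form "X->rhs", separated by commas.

  step 4 ⇒ step 5: BDBCDBDABCDBDBCDBDABCDBDBCDBDBCDBDBDABCDBDBCDBDABCDBDBCDBDABCD ⇒ BD·BCD·BD·A·BCD·BD·BCD·BD·BD·A·BCD·BD·BCD·BD·A·BCD·BD·BCD·BD·BD·A·BCD·BD·BCD·BD·A·BCD·BD·BCD·BD·A·BCD·BD·BCD·BD·BCD·BD·BD·A·BCD·BD·BCD·BD·A·BCD·BD·BCD·BD·BD·A·BCD·BD·BCD·BD·A·BCD·BD·BCD·BD·BD·A·BCD
    A ↦ BD
    B ↦ BD
    C ↦ A
    D ↦ BCD

A->BD, B->BD, C->A, D->BCD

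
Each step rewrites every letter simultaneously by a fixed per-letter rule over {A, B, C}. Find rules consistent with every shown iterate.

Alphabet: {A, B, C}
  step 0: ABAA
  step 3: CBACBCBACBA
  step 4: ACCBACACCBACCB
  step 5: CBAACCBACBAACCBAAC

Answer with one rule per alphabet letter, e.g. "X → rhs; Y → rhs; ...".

  step 4 ⇒ step 5: ACCBACACCBACCB ⇒ CB·A·A·C·CB·A·CB·A·A·C·CB·A·A·C
    A ↦ CB
    B ↦ C
    C ↦ A

A->CB, B->C, C->A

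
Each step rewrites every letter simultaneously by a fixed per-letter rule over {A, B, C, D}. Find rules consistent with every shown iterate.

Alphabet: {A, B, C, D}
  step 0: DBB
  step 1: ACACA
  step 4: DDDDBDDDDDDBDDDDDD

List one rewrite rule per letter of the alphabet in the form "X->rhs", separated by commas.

  step 0 ⇒ step 1: DBB ⇒ A·CA·CA
    B ↦ CA
    D ↦ A
    A ↦ DD  (constrained at step 1)
    C ↦ B  (constrained at step 1)

A->DD, B->CA, C->B, D->A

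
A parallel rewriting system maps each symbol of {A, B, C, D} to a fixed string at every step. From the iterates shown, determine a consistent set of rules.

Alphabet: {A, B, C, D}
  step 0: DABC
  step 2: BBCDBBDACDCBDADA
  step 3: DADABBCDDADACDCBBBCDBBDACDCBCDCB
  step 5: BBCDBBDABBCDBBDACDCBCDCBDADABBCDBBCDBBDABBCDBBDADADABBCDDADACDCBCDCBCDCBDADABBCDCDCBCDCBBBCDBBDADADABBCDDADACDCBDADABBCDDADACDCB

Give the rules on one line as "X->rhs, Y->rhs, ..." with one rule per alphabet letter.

  step 2 ⇒ step 3: BBCDBBDACDCBDADA ⇒ DA·DA·BB·CD·DA·DA·CD·CB·BB·CD·BB·DA·CD·CB·CD·CB
    A ↦ CB
    B ↦ DA
    C ↦ BB
    D ↦ CD

A->CB, B->DA, C->BB, D->CD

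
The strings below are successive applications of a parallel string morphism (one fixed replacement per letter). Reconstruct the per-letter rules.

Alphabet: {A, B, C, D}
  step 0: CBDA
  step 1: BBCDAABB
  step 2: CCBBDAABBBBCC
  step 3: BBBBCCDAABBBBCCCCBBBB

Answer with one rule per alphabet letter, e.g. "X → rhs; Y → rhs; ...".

  step 2 ⇒ step 3: CCBBDAABBBBCC ⇒ BB·BB·C·C·DAA·BB·BB·C·C·C·C·BB·BB
    A ↦ BB
    B ↦ C
    C ↦ BB
    D ↦ DAA

A->BB, B->C, C->BB, D->DAA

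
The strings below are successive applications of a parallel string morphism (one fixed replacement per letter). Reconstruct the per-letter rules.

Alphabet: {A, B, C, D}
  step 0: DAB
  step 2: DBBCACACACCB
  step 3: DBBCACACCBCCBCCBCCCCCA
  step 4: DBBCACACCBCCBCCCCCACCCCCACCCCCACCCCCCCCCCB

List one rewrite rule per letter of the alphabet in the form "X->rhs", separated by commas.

A->B, B->CA, C->CC, D->DBB

  step 3 ⇒ step 4: DBBCACACCBCCBCCBCCCCCA ⇒ DBB·CA·CA·CC·B·CC·B·CC·CC·CA·CC·CC·CA·CC·CC·CA·CC·CC·CC·CC·CC·B
    A ↦ B
    B ↦ CA
    C ↦ CC
    D ↦ DBB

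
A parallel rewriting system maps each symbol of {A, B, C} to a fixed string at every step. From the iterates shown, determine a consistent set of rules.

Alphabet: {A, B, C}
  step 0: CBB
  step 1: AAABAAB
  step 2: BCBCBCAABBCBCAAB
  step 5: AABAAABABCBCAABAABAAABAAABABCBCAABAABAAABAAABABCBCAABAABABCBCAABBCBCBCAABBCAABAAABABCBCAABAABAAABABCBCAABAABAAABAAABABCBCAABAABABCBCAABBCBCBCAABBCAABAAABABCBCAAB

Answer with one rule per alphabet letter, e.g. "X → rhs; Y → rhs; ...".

A->BC, B->AAB, C->A

  step 1 ⇒ step 2: AAABAAB ⇒ BC·BC·BC·AAB·BC·BC·AAB
    A ↦ BC
    B ↦ AAB
  step 0 ⇒ step 1: CBB ⇒ A·AAB·AAB
    C ↦ A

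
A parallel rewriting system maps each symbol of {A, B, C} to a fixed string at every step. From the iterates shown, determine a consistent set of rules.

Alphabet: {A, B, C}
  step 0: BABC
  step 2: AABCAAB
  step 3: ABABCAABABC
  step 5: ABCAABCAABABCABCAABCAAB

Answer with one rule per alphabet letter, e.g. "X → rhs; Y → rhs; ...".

  step 2 ⇒ step 3: AABCAAB ⇒ AB·AB·C·A·AB·AB·C
    A ↦ AB
    B ↦ C
    C ↦ A

A->AB, B->C, C->A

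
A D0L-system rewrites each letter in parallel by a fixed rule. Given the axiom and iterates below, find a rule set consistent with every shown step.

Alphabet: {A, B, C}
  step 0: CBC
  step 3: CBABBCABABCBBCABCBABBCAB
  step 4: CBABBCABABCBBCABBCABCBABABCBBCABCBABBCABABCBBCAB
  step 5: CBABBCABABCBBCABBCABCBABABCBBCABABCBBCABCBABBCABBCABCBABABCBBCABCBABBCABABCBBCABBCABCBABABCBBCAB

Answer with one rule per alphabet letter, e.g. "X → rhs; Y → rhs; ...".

A->BC, B->AB, C->CB

  step 4 ⇒ step 5: CBABBCABABCBBCABBCABCBABABCBBCABCBABBCABABCBBCAB ⇒ CB·AB·BC·AB·AB·CB·BC·AB·BC·AB·CB·AB·AB·CB·BC·AB·AB·CB·BC·AB·CB·AB·BC·AB·BC·AB·CB·AB·AB·CB·BC·AB·CB·AB·BC·AB·AB·CB·BC·AB·BC·AB·CB·AB·AB·CB·BC·AB
    A ↦ BC
    B ↦ AB
    C ↦ CB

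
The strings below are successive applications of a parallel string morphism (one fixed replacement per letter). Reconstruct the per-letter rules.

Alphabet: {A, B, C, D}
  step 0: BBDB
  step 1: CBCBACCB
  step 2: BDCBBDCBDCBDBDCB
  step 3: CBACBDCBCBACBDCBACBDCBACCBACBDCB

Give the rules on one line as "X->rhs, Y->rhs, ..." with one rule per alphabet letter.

  step 2 ⇒ step 3: BDCBBDCBDCBDBDCB ⇒ CB·AC·BD·CB·CB·AC·BD·CB·AC·BD·CB·AC·CB·AC·BD·CB
    B ↦ CB
    C ↦ BD
    D ↦ AC
  step 1 ⇒ step 2: CBCBACCB ⇒ BD·CB·BD·CB·DC·BD·BD·CB
    A ↦ DC

A->DC, B->CB, C->BD, D->AC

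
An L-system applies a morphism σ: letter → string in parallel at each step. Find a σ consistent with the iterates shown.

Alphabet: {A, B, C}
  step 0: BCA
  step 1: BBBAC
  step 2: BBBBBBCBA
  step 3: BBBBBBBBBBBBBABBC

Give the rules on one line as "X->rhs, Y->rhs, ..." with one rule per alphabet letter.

A->C, B->BB, C->BA

  step 2 ⇒ step 3: BBBBBBCBA ⇒ BB·BB·BB·BB·BB·BB·BA·BB·C
    A ↦ C
    B ↦ BB
    C ↦ BA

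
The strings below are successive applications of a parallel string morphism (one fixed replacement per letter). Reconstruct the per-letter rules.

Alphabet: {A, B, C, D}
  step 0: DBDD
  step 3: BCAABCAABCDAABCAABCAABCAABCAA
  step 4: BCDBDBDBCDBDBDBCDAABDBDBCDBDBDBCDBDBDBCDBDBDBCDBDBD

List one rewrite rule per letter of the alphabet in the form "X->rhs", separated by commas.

A->BD, B->BC, C->D, D->AA

  step 3 ⇒ step 4: BCAABCAABCDAABCAABCAABCAABCAA ⇒ BC·D·BD·BD·BC·D·BD·BD·BC·D·AA·BD·BD·BC·D·BD·BD·BC·D·BD·BD·BC·D·BD·BD·BC·D·BD·BD
    A ↦ BD
    B ↦ BC
    C ↦ D
    D ↦ AA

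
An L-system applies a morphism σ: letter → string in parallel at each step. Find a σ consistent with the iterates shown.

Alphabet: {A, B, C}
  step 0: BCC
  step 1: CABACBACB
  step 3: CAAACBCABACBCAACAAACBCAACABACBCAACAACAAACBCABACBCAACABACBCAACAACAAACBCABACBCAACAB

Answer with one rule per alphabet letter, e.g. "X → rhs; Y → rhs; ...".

  step 0 ⇒ step 1: BCC ⇒ CAB·ACB·ACB
    B ↦ CAB
    C ↦ ACB
    A ↦ CAA  (constrained at step 1)

A->CAA, B->CAB, C->ACB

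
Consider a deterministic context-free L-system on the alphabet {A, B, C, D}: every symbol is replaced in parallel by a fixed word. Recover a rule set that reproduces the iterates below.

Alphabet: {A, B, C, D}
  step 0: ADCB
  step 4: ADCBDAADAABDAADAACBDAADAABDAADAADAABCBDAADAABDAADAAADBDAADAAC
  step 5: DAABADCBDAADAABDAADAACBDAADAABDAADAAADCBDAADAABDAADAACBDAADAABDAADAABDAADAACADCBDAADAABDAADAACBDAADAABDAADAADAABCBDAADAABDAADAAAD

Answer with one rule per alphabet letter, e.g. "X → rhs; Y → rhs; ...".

A->DAA, B->C, C->AD, D->B

  step 4 ⇒ step 5: ADCBDAADAABDAADAACBDAADAABDAADAADAABCBDAADAABDAADAAADBDAADAAC ⇒ DAA·B·AD·C·B·DAA·DAA·B·DAA·DAA·C·B·DAA·DAA·B·DAA·DAA·AD·C·B·DAA·DAA·B·DAA·DAA·C·B·DAA·DAA·B·DAA·DAA·B·DAA·DAA·C·AD·C·B·DAA·DAA·B·DAA·DAA·C·B·DAA·DAA·B·DAA·DAA·DAA·B·C·B·DAA·DAA·B·DAA·DAA·AD
    A ↦ DAA
    B ↦ C
    C ↦ AD
    D ↦ B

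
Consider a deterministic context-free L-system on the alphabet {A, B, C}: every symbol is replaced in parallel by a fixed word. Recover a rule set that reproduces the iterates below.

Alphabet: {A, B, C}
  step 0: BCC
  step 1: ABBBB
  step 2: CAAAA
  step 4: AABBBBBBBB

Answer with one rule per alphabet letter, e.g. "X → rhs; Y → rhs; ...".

A->C, B->A, C->BB

  step 1 ⇒ step 2: ABBBB ⇒ C·A·A·A·A
    A ↦ C
    B ↦ A
  step 0 ⇒ step 1: BCC ⇒ A·BB·BB
    C ↦ BB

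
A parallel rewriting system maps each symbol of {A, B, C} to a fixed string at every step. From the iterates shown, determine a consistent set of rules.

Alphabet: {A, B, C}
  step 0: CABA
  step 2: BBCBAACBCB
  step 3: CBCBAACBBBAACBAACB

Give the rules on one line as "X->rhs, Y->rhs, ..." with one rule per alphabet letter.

  step 2 ⇒ step 3: BBCBAACBCB ⇒ CB·CB·AA·CB·B·B·AA·CB·AA·CB
    A ↦ B
    B ↦ CB
    C ↦ AA

A->B, B->CB, C->AA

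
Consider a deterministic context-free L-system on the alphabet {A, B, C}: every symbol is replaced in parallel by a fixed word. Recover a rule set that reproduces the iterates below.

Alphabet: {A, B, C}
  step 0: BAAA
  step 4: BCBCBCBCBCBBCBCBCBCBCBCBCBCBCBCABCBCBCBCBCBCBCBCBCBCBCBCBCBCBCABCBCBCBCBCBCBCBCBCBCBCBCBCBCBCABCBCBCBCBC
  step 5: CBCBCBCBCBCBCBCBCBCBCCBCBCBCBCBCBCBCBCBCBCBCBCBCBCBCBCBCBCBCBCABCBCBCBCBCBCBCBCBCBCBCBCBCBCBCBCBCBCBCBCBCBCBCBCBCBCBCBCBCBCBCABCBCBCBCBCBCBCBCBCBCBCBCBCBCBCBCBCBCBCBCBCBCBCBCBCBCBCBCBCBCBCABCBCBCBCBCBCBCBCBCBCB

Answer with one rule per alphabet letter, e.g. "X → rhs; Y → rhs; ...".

  step 4 ⇒ step 5: BCBCBCBCBCBBCBCBCBCBCBCBCBCBCBCABCBCBCBCBCBCBCBCBCBCBCBCBCBCBCABCBCBCBCBCBCBCBCBCBCBCBCBCBCBCABCBCBCBCBC ⇒ C·BCB·C·BCB·C·BCB·C·BCB·C·BCB·C·C·BCB·C·BCB·C·BCB·C·BCB·C·BCB·C·BCB·C·BCB·C·BCB·C·BCB·C·BCB·CAB·C·BCB·C·BCB·C·BCB·C·BCB·C·BCB·C·BCB·C·BCB·C·BCB·C·BCB·C·BCB·C·BCB·C·BCB·C·BCB·C·BCB·C·BCB·CAB·C·BCB·C·BCB·C·BCB·C·BCB·C·BCB·C·BCB·C·BCB·C·BCB·C·BCB·C·BCB·C·BCB·C·BCB·C·BCB·C·BCB·C·BCB·CAB·C·BCB·C·BCB·C·BCB·C·BCB·C·BCB
    A ↦ CAB
    B ↦ C
    C ↦ BCB

A->CAB, B->C, C->BCB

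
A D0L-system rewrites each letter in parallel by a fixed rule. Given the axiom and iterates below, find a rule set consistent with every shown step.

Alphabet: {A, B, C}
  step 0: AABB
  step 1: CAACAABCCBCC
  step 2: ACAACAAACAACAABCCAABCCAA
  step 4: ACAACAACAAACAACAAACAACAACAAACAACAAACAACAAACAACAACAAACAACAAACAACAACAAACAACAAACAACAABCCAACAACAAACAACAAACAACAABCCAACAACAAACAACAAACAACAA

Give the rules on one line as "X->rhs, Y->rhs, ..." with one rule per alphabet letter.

A->CAA, B->BCC, C->A

  step 1 ⇒ step 2: CAACAABCCBCC ⇒ A·CAA·CAA·A·CAA·CAA·BCC·A·A·BCC·A·A
    A ↦ CAA
    B ↦ BCC
    C ↦ A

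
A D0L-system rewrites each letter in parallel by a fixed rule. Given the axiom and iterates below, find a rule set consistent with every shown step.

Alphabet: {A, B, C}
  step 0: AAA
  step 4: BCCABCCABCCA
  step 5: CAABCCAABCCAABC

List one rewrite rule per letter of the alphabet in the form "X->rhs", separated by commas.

A->BC, B->C, C->A

  step 4 ⇒ step 5: BCCABCCABCCA ⇒ C·A·A·BC·C·A·A·BC·C·A·A·BC
    A ↦ BC
    B ↦ C
    C ↦ A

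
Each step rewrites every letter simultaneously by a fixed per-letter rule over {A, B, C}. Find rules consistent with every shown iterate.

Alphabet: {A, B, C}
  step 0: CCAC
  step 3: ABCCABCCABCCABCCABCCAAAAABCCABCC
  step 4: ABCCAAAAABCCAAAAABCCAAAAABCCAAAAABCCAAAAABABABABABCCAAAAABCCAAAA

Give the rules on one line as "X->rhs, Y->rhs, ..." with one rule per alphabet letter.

  step 3 ⇒ step 4: ABCCABCCABCCABCCABCCAAAAABCCABCC ⇒ AB·CC·AA·AA·AB·CC·AA·AA·AB·CC·AA·AA·AB·CC·AA·AA·AB·CC·AA·AA·AB·AB·AB·AB·AB·CC·AA·AA·AB·CC·AA·AA
    A ↦ AB
    B ↦ CC
    C ↦ AA

A->AB, B->CC, C->AA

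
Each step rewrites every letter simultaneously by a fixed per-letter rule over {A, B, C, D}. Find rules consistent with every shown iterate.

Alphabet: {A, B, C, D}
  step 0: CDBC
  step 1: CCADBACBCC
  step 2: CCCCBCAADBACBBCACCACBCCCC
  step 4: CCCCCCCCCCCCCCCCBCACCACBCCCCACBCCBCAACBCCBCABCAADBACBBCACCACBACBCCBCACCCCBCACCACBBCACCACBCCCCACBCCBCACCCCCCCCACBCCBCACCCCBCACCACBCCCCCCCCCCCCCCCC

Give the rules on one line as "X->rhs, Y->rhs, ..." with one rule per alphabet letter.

  step 1 ⇒ step 2: CCADBACBCC ⇒ CC·CC·BCA·ADB·ACB·BCA·CC·ACB·CC·CC
    A ↦ BCA
    B ↦ ACB
    C ↦ CC
    D ↦ ADB

A->BCA, B->ACB, C->CC, D->ADB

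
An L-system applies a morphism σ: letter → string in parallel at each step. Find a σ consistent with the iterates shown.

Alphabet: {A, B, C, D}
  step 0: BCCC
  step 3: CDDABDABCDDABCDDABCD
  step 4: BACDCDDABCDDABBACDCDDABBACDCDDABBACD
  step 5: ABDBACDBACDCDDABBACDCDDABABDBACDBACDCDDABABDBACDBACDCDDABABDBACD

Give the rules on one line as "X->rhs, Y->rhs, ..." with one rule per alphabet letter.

  step 4 ⇒ step 5: BACDCDDABCDDABBACDCDDABBACDCDDABBACD ⇒ AB·D·BA·CD·BA·CD·CD·D·AB·BA·CD·CD·D·AB·AB·D·BA·CD·BA·CD·CD·D·AB·AB·D·BA·CD·BA·CD·CD·D·AB·AB·D·BA·CD
    A ↦ D
    B ↦ AB
    C ↦ BA
    D ↦ CD

A->D, B->AB, C->BA, D->CD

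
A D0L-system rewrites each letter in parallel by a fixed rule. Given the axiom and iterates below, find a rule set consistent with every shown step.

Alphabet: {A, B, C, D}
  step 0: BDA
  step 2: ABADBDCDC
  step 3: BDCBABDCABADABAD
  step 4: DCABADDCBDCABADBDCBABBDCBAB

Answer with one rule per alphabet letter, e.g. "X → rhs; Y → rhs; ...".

  step 3 ⇒ step 4: BDCBABDCABADABAD ⇒ DC·AB·AD·DC·B·DC·AB·AD·B·DC·B·AB·B·DC·B·AB
    A ↦ B
    B ↦ DC
    C ↦ AD
    D ↦ AB

A->B, B->DC, C->AD, D->AB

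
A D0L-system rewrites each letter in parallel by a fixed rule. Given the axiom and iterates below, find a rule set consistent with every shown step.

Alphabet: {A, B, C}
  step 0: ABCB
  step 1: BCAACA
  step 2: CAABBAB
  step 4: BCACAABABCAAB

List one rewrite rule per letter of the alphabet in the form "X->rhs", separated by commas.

  step 1 ⇒ step 2: BCAACA ⇒ CA·A·B·B·A·B
    A ↦ B
    B ↦ CA
    C ↦ A

A->B, B->CA, C->A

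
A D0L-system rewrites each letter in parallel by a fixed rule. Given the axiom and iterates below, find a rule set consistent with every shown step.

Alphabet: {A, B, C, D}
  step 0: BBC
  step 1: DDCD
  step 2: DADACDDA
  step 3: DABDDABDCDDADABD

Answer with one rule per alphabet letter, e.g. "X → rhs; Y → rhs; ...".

A->BD, B->D, C->CD, D->DA

  step 2 ⇒ step 3: DADACDDA ⇒ DA·BD·DA·BD·CD·DA·DA·BD
    A ↦ BD
    C ↦ CD
    D ↦ DA
  step 0 ⇒ step 1: BBC ⇒ D·D·CD
    B ↦ D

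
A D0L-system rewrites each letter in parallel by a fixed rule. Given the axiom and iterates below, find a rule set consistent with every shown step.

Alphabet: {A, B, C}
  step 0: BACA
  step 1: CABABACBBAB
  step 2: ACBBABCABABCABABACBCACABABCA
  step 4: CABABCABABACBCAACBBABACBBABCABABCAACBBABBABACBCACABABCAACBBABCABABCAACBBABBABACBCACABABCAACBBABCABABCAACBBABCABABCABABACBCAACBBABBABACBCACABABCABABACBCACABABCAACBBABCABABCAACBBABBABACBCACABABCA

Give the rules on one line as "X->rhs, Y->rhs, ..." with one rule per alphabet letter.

  step 1 ⇒ step 2: CABABACBBAB ⇒ ACB·BAB·CA·BAB·CA·BAB·ACB·CA·CA·BAB·CA
    A ↦ BAB
    B ↦ CA
    C ↦ ACB

A->BAB, B->CA, C->ACB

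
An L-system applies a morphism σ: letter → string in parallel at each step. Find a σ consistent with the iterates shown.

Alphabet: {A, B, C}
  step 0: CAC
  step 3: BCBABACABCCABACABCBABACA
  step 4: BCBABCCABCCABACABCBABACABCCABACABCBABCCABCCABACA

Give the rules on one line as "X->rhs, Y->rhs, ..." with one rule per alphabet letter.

  step 3 ⇒ step 4: BCBABACABCCABACABCBABACA ⇒ BC·BA·BC·CA·BC·CA·BA·CA·BC·BA·BA·CA·BC·CA·BA·CA·BC·BA·BC·CA·BC·CA·BA·CA
    A ↦ CA
    B ↦ BC
    C ↦ BA

A->CA, B->BC, C->BA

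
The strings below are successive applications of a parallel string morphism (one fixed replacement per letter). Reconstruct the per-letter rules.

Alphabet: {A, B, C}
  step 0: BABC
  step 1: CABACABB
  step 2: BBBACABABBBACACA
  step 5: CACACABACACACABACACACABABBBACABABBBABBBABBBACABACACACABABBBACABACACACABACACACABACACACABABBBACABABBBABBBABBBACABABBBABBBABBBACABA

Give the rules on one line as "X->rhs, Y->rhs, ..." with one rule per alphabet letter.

  step 1 ⇒ step 2: CABACABB ⇒ BB·BA·CA·BA·BB·BA·CA·CA
    A ↦ BA
    B ↦ CA
    C ↦ BB

A->BA, B->CA, C->BB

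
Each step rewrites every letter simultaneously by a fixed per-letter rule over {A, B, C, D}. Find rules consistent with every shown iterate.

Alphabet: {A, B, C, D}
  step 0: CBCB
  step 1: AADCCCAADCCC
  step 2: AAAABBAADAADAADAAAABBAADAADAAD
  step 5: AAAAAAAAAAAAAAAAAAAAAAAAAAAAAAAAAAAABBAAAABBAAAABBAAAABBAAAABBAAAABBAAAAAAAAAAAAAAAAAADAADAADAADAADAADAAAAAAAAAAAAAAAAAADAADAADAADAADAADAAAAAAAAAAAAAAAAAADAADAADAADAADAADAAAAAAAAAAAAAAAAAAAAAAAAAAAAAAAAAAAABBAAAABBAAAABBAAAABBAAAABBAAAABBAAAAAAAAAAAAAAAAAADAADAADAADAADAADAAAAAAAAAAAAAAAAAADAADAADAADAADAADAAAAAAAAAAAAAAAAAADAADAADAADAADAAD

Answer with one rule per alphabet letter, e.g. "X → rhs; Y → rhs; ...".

A->AA, B->CCC, C->AAD, D->BB

  step 1 ⇒ step 2: AADCCCAADCCC ⇒ AA·AA·BB·AAD·AAD·AAD·AA·AA·BB·AAD·AAD·AAD
    A ↦ AA
    C ↦ AAD
    D ↦ BB
  step 0 ⇒ step 1: CBCB ⇒ AAD·CCC·AAD·CCC
    B ↦ CCC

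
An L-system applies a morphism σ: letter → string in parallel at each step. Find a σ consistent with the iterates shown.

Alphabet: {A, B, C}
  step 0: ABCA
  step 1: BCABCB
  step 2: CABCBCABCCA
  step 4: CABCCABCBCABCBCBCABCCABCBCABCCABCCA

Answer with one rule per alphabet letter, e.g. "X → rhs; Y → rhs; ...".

A->B, B->CA, C->BC

  step 1 ⇒ step 2: BCABCB ⇒ CA·BC·B·CA·BC·CA
    A ↦ B
    B ↦ CA
    C ↦ BC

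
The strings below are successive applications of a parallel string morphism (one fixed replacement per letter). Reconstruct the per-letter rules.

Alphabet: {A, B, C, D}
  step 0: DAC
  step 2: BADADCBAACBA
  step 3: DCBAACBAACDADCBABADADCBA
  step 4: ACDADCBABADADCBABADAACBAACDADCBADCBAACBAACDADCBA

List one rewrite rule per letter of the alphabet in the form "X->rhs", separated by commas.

A->BA, B->DC, C->DA, D->AC

  step 3 ⇒ step 4: DCBAACBAACDADCBABADADCBA ⇒ AC·DA·DC·BA·BA·DA·DC·BA·BA·DA·AC·BA·AC·DA·DC·BA·DC·BA·AC·BA·AC·DA·DC·BA
    A ↦ BA
    B ↦ DC
    C ↦ DA
    D ↦ AC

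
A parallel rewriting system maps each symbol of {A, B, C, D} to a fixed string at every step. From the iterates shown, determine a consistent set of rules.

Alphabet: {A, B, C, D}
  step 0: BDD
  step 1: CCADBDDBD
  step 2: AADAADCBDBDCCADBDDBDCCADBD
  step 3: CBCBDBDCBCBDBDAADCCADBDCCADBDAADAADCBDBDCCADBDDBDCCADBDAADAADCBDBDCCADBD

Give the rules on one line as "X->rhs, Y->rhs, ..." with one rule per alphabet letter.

  step 2 ⇒ step 3: AADAADCBDBDCCADBDDBDCCADBD ⇒ CB·CB·DBD·CB·CB·DBD·AAD·CCA·DBD·CCA·DBD·AAD·AAD·CB·DBD·CCA·DBD·DBD·CCA·DBD·AAD·AAD·CB·DBD·CCA·DBD
    A ↦ CB
    B ↦ CCA
    C ↦ AAD
    D ↦ DBD

A->CB, B->CCA, C->AAD, D->DBD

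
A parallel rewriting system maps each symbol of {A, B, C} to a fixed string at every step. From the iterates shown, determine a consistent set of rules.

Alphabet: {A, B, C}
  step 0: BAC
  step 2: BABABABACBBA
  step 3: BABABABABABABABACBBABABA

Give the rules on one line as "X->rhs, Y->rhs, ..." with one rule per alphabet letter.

A->BA, B->BA, C->CB

  step 2 ⇒ step 3: BABABABACBBA ⇒ BA·BA·BA·BA·BA·BA·BA·BA·CB·BA·BA·BA
    A ↦ BA
    B ↦ BA
    C ↦ CB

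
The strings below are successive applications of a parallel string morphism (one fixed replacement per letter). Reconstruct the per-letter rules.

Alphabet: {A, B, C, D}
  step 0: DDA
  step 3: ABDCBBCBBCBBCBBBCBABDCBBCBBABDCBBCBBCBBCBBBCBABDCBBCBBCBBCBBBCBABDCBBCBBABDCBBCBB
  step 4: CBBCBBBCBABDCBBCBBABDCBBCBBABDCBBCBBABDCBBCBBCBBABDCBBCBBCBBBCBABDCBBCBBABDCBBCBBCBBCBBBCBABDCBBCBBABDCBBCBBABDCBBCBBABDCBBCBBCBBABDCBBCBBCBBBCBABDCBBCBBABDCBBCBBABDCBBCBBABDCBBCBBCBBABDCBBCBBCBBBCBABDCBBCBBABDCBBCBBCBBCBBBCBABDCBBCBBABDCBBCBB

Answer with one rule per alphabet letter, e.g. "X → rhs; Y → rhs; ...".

A->CBB, B->CBB, C->ABD, D->BCB

  step 3 ⇒ step 4: ABDCBBCBBCBBCBBBCBABDCBBCBBABDCBBCBBCBBCBBBCBABDCBBCBBCBBCBBBCBABDCBBCBBABDCBBCBB ⇒ CBB·CBB·BCB·ABD·CBB·CBB·ABD·CBB·CBB·ABD·CBB·CBB·ABD·CBB·CBB·CBB·ABD·CBB·CBB·CBB·BCB·ABD·CBB·CBB·ABD·CBB·CBB·CBB·CBB·BCB·ABD·CBB·CBB·ABD·CBB·CBB·ABD·CBB·CBB·ABD·CBB·CBB·CBB·ABD·CBB·CBB·CBB·BCB·ABD·CBB·CBB·ABD·CBB·CBB·ABD·CBB·CBB·ABD·CBB·CBB·CBB·ABD·CBB·CBB·CBB·BCB·ABD·CBB·CBB·ABD·CBB·CBB·CBB·CBB·BCB·ABD·CBB·CBB·ABD·CBB·CBB
    A ↦ CBB
    B ↦ CBB
    C ↦ ABD
    D ↦ BCB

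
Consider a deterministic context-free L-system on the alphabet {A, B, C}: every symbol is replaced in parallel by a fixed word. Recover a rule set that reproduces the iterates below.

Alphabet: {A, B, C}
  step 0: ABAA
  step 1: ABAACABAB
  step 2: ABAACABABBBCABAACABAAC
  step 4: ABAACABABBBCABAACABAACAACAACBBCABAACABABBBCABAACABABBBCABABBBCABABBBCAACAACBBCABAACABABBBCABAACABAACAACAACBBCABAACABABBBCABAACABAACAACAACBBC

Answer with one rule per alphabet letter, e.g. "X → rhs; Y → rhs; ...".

  step 1 ⇒ step 2: ABAACABAB ⇒ AB·AAC·AB·AB·BBC·AB·AAC·AB·AAC
    A ↦ AB
    B ↦ AAC
    C ↦ BBC

A->AB, B->AAC, C->BBC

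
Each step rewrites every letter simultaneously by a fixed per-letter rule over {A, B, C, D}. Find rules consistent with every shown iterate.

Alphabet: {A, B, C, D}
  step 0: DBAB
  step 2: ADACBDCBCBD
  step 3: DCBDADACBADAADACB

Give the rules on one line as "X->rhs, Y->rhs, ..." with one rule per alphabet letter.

A->D, B->DA, C->A, D->CB

  step 2 ⇒ step 3: ADACBDCBCBD ⇒ D·CB·D·A·DA·CB·A·DA·A·DA·CB
    A ↦ D
    B ↦ DA
    C ↦ A
    D ↦ CB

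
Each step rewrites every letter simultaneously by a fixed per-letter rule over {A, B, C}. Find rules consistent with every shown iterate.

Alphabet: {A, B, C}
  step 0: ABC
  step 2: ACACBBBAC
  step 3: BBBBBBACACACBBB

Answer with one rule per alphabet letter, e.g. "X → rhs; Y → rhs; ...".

  step 2 ⇒ step 3: ACACBBBAC ⇒ BB·B·BB·B·AC·AC·AC·BB·B
    A ↦ BB
    B ↦ AC
    C ↦ B

A->BB, B->AC, C->B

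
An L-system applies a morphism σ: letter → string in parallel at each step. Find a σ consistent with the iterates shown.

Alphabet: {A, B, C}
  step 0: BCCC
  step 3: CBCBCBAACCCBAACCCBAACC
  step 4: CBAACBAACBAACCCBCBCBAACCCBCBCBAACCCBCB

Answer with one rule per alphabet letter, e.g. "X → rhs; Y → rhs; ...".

A->C, B->AA, C->CB

  step 3 ⇒ step 4: CBCBCBAACCCBAACCCBAACC ⇒ CB·AA·CB·AA·CB·AA·C·C·CB·CB·CB·AA·C·C·CB·CB·CB·AA·C·C·CB·CB
    A ↦ C
    B ↦ AA
    C ↦ CB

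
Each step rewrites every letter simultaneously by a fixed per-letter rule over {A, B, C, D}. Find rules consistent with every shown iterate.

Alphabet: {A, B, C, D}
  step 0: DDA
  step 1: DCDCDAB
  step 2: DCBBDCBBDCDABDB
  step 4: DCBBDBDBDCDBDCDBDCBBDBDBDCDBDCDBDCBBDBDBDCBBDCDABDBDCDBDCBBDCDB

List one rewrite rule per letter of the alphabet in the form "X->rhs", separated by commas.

  step 1 ⇒ step 2: DCDCDAB ⇒ DC·BB·DC·BB·DC·DAB·DB
    A ↦ DAB
    B ↦ DB
    C ↦ BB
    D ↦ DC

A->DAB, B->DB, C->BB, D->DC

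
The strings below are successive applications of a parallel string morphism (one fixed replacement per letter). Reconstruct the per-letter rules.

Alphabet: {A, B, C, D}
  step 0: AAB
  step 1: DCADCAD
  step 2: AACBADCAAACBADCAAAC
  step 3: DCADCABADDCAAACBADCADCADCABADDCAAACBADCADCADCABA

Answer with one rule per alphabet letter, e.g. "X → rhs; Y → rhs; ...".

  step 2 ⇒ step 3: AACBADCAAACBADCAAAC ⇒ DCA·DCA·BA·D·DCA·AAC·BA·DCA·DCA·DCA·BA·D·DCA·AAC·BA·DCA·DCA·DCA·BA
    A ↦ DCA
    B ↦ D
    C ↦ BA
    D ↦ AAC

A->DCA, B->D, C->BA, D->AAC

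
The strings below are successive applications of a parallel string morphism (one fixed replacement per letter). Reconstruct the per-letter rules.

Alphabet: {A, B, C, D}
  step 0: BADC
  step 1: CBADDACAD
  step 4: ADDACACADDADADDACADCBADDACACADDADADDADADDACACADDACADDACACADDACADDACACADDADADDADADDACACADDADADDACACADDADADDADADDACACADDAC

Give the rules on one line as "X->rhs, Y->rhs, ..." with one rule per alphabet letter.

A->ADD, B->CB, C->AD, D->AC

  step 0 ⇒ step 1: BADC ⇒ CB·ADD·AC·AD
    A ↦ ADD
    B ↦ CB
    C ↦ AD
    D ↦ AC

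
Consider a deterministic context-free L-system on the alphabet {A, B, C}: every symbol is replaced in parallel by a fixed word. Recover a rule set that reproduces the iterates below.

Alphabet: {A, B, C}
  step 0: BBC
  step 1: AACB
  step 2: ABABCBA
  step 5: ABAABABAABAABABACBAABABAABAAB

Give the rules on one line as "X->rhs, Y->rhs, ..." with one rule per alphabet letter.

A->AB, B->A, C->CB

  step 1 ⇒ step 2: AACB ⇒ AB·AB·CB·A
    A ↦ AB
    B ↦ A
    C ↦ CB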